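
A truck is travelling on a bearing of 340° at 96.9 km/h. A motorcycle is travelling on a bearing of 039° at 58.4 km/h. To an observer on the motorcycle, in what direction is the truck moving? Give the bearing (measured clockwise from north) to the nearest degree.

Taking east as x and north as y: truck velocity = (-33.142, 91.056) km/h; motorcycle velocity = (36.752, 45.385) km/h.
Velocity of truck relative to motorcycle = (-33.142, 91.056) − (36.752, 45.385) = (-69.894, 45.671) km/h.
Bearing = atan2(-69.89, 45.67) = 303.16° clockwise from north.

303°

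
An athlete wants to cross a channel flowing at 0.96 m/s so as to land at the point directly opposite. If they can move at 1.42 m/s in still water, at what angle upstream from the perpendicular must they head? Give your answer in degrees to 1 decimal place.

42.5°

To cancel the current, the upstream component of the athlete's velocity must equal the flow: 1.42 sin θ = 0.96.
sin θ = 0.96 / 1.42 = 0.6761.
θ = arcsin(0.6761) = 42.536°.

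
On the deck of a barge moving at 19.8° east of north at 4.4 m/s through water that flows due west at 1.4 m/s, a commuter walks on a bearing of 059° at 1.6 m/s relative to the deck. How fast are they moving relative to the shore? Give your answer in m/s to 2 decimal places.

In east/north components (m/s): commuter relative to barge = (1.371, 0.824); barge relative to water = (1.490, 4.140); water relative to ground = (-1.400, 0.000).
Sum = (1.462, 4.964) m/s.
Speed = |(1.462, 4.964)| = 5.175 m/s.

5.17 m/s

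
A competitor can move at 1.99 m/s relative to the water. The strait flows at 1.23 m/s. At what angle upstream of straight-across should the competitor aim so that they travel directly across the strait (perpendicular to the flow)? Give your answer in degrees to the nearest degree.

To cancel the current, the upstream component of the competitor's velocity must equal the flow: 1.99 sin θ = 1.23.
sin θ = 1.23 / 1.99 = 0.6181.
θ = arcsin(0.6181) = 38.177°.

38°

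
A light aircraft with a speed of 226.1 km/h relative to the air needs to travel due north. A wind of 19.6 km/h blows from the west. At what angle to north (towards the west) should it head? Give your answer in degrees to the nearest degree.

5°

The wind pushes perpendicular to the desired track; the heading must have a component into the wind equal to 19.6 km/h: 226.1 sin θ = 19.6.
sin θ = 0.0867, so θ = 4.973°.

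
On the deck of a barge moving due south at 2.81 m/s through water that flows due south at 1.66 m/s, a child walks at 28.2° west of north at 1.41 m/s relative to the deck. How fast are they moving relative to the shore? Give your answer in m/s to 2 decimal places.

3.30 m/s

In east/north components (m/s): child relative to barge = (-0.666, 1.243); barge relative to water = (0.000, -2.810); water relative to ground = (0.000, -1.660).
Sum = (-0.666, -3.227) m/s.
Speed = |(-0.666, -3.227)| = 3.295 m/s.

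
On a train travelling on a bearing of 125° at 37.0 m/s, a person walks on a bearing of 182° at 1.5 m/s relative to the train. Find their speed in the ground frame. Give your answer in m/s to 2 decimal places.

Taking east as x and north as y: train velocity = (30.309, -21.222) m/s; person velocity relative to train = (-0.052, -1.499) m/s.
Velocity relative to ground = (30.309, -21.222) + (-0.052, -1.499) = (30.256, -22.721) m/s.
Speed = |(30.256, -22.721)| = 37.838 m/s.

37.84 m/s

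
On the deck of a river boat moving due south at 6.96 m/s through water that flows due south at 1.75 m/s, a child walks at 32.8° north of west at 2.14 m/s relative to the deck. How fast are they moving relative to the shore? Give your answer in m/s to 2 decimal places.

In east/north components (m/s): child relative to river boat = (-1.799, 1.159); river boat relative to water = (0.000, -6.960); water relative to ground = (0.000, -1.750).
Sum = (-1.799, -7.551) m/s.
Speed = |(-1.799, -7.551)| = 7.762 m/s.

7.76 m/s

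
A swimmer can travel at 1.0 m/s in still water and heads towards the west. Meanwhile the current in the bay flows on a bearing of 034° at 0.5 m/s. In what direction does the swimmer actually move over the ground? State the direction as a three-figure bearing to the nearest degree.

Taking east as x and north as y: velocity relative to the water = (-1.000, 0.000) m/s; the water relative to ground = (0.280, 0.415) m/s.
Velocity relative to ground = (-1.000, 0.000) + (0.280, 0.415) = (-0.720, 0.415) m/s.
Bearing = atan2(-0.72, 0.41) = 299.92° clockwise from north.

300°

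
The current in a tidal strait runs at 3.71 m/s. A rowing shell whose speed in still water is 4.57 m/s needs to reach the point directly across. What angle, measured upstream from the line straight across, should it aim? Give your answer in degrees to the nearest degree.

To cancel the current, the upstream component of the rowing shell's velocity must equal the flow: 4.57 sin θ = 3.71.
sin θ = 3.71 / 4.57 = 0.8118.
θ = arcsin(0.8118) = 54.274°.

54°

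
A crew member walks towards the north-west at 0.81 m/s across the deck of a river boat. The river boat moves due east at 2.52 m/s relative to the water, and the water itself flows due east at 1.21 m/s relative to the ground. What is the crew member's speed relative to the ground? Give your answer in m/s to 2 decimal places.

3.21 m/s

In east/north components (m/s): crew member relative to river boat = (-0.573, 0.573); river boat relative to water = (2.520, 0.000); water relative to ground = (1.210, 0.000).
Sum = (3.157, 0.573) m/s.
Speed = |(3.157, 0.573)| = 3.209 m/s.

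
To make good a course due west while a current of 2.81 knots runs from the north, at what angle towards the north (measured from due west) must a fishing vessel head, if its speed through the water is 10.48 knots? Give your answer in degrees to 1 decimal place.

15.6°

The current pushes perpendicular to the desired track; the heading must have a component into the current equal to 2.81 knots: 10.48 sin θ = 2.81.
sin θ = 0.2681, so θ = 15.553°.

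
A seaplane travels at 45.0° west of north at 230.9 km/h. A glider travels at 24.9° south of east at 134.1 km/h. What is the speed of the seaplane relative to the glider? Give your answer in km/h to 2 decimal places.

359.80 km/h

Taking east as x and north as y: seaplane velocity = (-163.271, 163.271) km/h; glider velocity = (121.635, -56.461) km/h.
Velocity of seaplane relative to glider = (-163.271, 163.271) − (121.635, -56.461) = (-284.906, 219.732) km/h.
Magnitude = |(-284.906, 219.732)| = 359.796 km/h.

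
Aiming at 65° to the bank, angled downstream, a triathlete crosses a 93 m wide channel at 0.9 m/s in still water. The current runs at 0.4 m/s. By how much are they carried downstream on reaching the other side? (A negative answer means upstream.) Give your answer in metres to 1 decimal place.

Perpendicular speed = 0.816 m/s; crossing time = 93 / 0.816 = 114.016 s.
Net downstream speed = 0.780 m/s.
Drift = 0.780 × 114.016 = 88.973 m (downstream).

89.0 m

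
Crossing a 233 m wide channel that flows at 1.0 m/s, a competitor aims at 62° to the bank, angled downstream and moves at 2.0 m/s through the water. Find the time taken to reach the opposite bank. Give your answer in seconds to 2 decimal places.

The component of the competitor's velocity perpendicular to the bank is 2.0 × sin 62° = 1.766 m/s.
The current is parallel to the bank, so it does not affect the crossing time.
Time = 233 / 1.766 = 131.944 s.

131.94 s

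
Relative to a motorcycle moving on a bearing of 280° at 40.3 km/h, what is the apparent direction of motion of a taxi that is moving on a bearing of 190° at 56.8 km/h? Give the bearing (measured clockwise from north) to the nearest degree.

155°

Taking east as x and north as y: taxi velocity = (-9.863, -55.937) km/h; motorcycle velocity = (-39.688, 6.998) km/h.
Velocity of taxi relative to motorcycle = (-9.863, -55.937) − (-39.688, 6.998) = (29.825, -62.935) km/h.
Bearing = atan2(29.82, -62.94) = 154.64° clockwise from north.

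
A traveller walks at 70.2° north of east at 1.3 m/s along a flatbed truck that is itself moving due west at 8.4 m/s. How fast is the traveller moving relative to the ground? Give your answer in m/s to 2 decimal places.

8.05 m/s

Taking east as x and north as y: flatbed truck velocity = (-8.400, 0.000) m/s; traveller velocity relative to flatbed truck = (0.440, 1.223) m/s.
Velocity relative to ground = (-8.400, 0.000) + (0.440, 1.223) = (-7.960, 1.223) m/s.
Speed = |(-7.960, 1.223)| = 8.053 m/s.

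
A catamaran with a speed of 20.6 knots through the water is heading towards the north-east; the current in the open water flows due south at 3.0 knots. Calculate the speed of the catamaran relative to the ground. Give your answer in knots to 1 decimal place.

18.6 knots

Taking east as x and north as y: velocity relative to the water = (14.566, 14.566) knots; the water relative to ground = (0.000, -3.000) knots.
Velocity relative to ground = (14.566, 14.566) + (0.000, -3.000) = (14.566, 11.566) knots.
Speed = |(14.566, 11.566)| = 18.600 knots.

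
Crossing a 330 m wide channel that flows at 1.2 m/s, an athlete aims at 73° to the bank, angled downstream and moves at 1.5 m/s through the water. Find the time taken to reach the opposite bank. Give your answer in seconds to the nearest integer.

The component of the athlete's velocity perpendicular to the bank is 1.5 × sin 73° = 1.434 m/s.
The flow acts along the bank and has no component across it.
Time = 330 / 1.434 = 230.052 s.

230 s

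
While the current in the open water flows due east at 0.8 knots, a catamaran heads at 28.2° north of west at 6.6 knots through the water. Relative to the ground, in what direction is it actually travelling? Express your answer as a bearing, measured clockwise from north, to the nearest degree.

Taking east as x and north as y: velocity relative to the water = (-5.817, 3.119) knots; the water relative to ground = (0.800, 0.000) knots.
Velocity relative to ground = (-5.817, 3.119) + (0.800, 0.000) = (-5.017, 3.119) knots.
Bearing = atan2(-5.02, 3.12) = 301.87° clockwise from north.

302°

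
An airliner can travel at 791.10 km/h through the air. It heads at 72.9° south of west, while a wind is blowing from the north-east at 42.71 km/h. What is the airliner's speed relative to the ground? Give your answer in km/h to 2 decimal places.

Taking east as x and north as y: velocity relative to the air = (-232.615, -756.128) km/h; the air relative to ground = (-30.201, -30.201) km/h.
Velocity relative to ground = (-232.615, -756.128) + (-30.201, -30.201) = (-262.816, -786.328) km/h.
Speed = |(-262.816, -786.328)| = 829.087 km/h.

829.09 km/h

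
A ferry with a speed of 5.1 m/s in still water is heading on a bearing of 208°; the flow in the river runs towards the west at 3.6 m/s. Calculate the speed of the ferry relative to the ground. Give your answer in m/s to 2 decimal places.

7.50 m/s

Taking east as x and north as y: velocity relative to the water = (-2.394, -4.503) m/s; the water relative to ground = (-3.600, 0.000) m/s.
Velocity relative to ground = (-2.394, -4.503) + (-3.600, 0.000) = (-5.994, -4.503) m/s.
Speed = |(-5.994, -4.503)| = 7.497 m/s.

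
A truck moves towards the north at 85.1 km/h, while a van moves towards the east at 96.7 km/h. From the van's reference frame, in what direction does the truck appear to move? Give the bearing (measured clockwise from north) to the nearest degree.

Taking east as x and north as y: truck velocity = (0.000, 85.100) km/h; van velocity = (96.700, 0.000) km/h.
Velocity of truck relative to van = (0.000, 85.100) − (96.700, 0.000) = (-96.700, 85.100) km/h.
Bearing = atan2(-96.70, 85.10) = 311.35° clockwise from north.

311°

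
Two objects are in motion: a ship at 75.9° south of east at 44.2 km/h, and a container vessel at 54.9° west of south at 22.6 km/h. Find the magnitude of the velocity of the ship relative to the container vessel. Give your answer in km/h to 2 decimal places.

41.81 km/h

Taking east as x and north as y: ship velocity = (10.768, -42.868) km/h; container vessel velocity = (-18.490, -12.995) km/h.
Velocity of ship relative to container vessel = (10.768, -42.868) − (-18.490, -12.995) = (29.258, -29.873) km/h.
Magnitude = |(29.258, -29.873)| = 41.814 km/h.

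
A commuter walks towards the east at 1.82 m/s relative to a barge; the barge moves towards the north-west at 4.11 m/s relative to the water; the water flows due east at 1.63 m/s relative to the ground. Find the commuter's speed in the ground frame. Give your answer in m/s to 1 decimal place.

In east/north components (m/s): commuter relative to barge = (1.820, 0.000); barge relative to water = (-2.906, 2.906); water relative to ground = (1.630, 0.000).
Sum = (0.544, 2.906) m/s.
Speed = |(0.544, 2.906)| = 2.957 m/s.

3.0 m/s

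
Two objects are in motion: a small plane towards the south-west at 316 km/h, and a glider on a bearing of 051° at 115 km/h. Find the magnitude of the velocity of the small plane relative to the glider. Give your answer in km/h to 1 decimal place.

430.5 km/h

Taking east as x and north as y: small plane velocity = (-223.446, -223.446) km/h; glider velocity = (89.372, 72.372) km/h.
Velocity of small plane relative to glider = (-223.446, -223.446) − (89.372, 72.372) = (-312.818, -295.818) km/h.
Magnitude = |(-312.818, -295.818)| = 430.538 km/h.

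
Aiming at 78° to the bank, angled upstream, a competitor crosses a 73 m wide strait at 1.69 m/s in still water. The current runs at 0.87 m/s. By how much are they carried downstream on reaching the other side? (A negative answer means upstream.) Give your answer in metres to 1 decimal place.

Perpendicular speed = 1.653 m/s; crossing time = 73 / 1.653 = 44.160 s.
Net downstream speed = 0.519 m/s.
Drift = 0.519 × 44.160 = 22.903 m (downstream).

22.9 m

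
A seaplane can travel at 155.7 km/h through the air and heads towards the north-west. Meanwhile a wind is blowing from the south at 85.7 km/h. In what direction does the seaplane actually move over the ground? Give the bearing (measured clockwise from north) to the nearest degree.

Taking east as x and north as y: velocity relative to the air = (-110.097, 110.097) km/h; the air relative to ground = (0.000, 85.700) km/h.
Velocity relative to ground = (-110.097, 110.097) + (0.000, 85.700) = (-110.097, 195.797) km/h.
Bearing = atan2(-110.10, 195.80) = 330.65° clockwise from north.

331°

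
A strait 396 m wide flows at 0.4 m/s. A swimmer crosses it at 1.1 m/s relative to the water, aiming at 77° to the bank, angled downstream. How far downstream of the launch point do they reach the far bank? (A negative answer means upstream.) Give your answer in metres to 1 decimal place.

Perpendicular speed = 1.072 m/s; crossing time = 396 / 1.072 = 369.469 s.
Net downstream speed = 0.647 m/s.
Drift = 0.647 × 369.469 = 239.212 m (downstream).

239.2 m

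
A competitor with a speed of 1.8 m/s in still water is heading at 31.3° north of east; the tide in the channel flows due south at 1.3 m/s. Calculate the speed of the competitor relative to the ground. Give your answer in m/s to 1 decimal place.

Taking east as x and north as y: velocity relative to the water = (1.538, 0.935) m/s; the water relative to ground = (0.000, -1.300) m/s.
Velocity relative to ground = (1.538, 0.935) + (0.000, -1.300) = (1.538, -0.365) m/s.
Speed = |(1.538, -0.365)| = 1.581 m/s.

1.6 m/s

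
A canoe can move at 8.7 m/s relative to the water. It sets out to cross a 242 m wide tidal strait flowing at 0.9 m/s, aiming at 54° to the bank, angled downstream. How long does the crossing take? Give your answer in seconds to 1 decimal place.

The component of the canoe's velocity perpendicular to the bank is 8.7 × sin 54° = 7.038 m/s.
The flow acts along the bank and has no component across it.
Time = 242 / 7.038 = 34.383 s.

34.4 s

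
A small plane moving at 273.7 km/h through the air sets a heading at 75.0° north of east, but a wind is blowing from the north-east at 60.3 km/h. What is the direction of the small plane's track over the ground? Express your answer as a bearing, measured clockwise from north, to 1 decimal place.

Taking east as x and north as y: velocity relative to the air = (70.839, 264.374) km/h; the air relative to ground = (-42.639, -42.639) km/h.
Velocity relative to ground = (70.839, 264.374) + (-42.639, -42.639) = (28.200, 221.735) km/h.
Bearing = atan2(28.20, 221.74) = 7.25° clockwise from north.

007.2°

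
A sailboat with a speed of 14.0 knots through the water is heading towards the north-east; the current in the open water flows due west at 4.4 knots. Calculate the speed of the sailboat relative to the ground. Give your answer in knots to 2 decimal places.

Taking east as x and north as y: velocity relative to the water = (9.899, 9.899) knots; the water relative to ground = (-4.400, 0.000) knots.
Velocity relative to ground = (9.899, 9.899) + (-4.400, 0.000) = (5.499, 9.899) knots.
Speed = |(5.499, 9.899)| = 11.325 knots.

11.32 knots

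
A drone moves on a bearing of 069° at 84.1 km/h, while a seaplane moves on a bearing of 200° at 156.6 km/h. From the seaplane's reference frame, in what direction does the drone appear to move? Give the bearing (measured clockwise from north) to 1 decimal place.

036.7°

Taking east as x and north as y: drone velocity = (78.514, 30.139) km/h; seaplane velocity = (-53.560, -147.156) km/h.
Velocity of drone relative to seaplane = (78.514, 30.139) − (-53.560, -147.156) = (132.074, 177.295) km/h.
Bearing = atan2(132.07, 177.29) = 36.68° clockwise from north.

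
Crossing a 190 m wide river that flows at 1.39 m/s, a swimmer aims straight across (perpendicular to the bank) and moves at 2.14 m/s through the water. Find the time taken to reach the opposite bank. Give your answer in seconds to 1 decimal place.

88.8 s

The component of the swimmer's velocity perpendicular to the bank is 2.14 m/s.
Only the cross-stream component determines the crossing time; the current contributes nothing perpendicular to the bank.
Time = 190 / 2.140 = 88.785 s.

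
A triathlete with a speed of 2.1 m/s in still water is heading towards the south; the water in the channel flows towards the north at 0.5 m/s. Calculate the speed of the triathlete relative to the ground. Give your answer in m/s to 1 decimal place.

Taking east as x and north as y: velocity relative to the water = (0.000, -2.100) m/s; the water relative to ground = (0.000, 0.500) m/s.
Velocity relative to ground = (0.000, -2.100) + (0.000, 0.500) = (0.000, -1.600) m/s.
Speed = |(0.000, -1.600)| = 1.600 m/s.

1.6 m/s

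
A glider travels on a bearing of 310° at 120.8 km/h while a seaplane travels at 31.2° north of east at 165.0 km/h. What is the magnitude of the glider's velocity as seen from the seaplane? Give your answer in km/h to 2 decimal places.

233.80 km/h

Taking east as x and north as y: glider velocity = (-92.538, 77.649) km/h; seaplane velocity = (141.135, 85.474) km/h.
Velocity of glider relative to seaplane = (-92.538, 77.649) − (141.135, 85.474) = (-233.673, -7.826) km/h.
Magnitude = |(-233.673, -7.826)| = 233.804 km/h.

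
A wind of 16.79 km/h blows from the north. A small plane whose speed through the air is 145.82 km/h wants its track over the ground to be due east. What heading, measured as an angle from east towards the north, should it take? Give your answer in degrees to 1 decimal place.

The wind pushes perpendicular to the desired track; the heading must have a component into the wind equal to 16.79 km/h: 145.82 sin θ = 16.79.
sin θ = 0.1151, so θ = 6.612°.

6.6°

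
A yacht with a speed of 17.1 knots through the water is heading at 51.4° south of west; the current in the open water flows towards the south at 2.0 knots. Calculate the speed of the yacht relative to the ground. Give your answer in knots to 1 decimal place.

18.7 knots

Taking east as x and north as y: velocity relative to the water = (-10.668, -13.364) knots; the water relative to ground = (0.000, -2.000) knots.
Velocity relative to ground = (-10.668, -13.364) + (0.000, -2.000) = (-10.668, -15.364) knots.
Speed = |(-10.668, -15.364)| = 18.705 knots.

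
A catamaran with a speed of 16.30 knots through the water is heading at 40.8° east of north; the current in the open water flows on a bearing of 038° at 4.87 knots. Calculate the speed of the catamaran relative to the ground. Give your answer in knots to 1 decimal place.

21.2 knots

Taking east as x and north as y: velocity relative to the water = (10.651, 12.339) knots; the water relative to ground = (2.998, 3.838) knots.
Velocity relative to ground = (10.651, 12.339) + (2.998, 3.838) = (13.649, 16.177) knots.
Speed = |(13.649, 16.177)| = 21.166 knots.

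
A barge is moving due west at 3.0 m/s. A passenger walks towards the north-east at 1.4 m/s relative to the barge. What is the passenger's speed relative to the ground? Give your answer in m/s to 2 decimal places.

Taking east as x and north as y: barge velocity = (-3.000, 0.000) m/s; passenger velocity relative to barge = (0.990, 0.990) m/s.
Velocity relative to ground = (-3.000, 0.000) + (0.990, 0.990) = (-2.010, 0.990) m/s.
Speed = |(-2.010, 0.990)| = 2.241 m/s.

2.24 m/s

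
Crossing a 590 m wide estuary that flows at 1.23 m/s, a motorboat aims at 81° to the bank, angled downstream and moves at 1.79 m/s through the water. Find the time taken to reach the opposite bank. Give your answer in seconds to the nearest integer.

The component of the motorboat's velocity perpendicular to the bank is 1.79 × sin 81° = 1.768 m/s.
The flow acts along the bank and has no component across it.
Time = 590 / 1.768 = 333.718 s.

334 s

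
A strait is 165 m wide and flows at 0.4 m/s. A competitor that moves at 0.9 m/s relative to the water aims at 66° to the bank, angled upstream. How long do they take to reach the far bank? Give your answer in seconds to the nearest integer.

201 s

The component of the competitor's velocity perpendicular to the bank is 0.9 × sin 66° = 0.822 m/s.
The current is parallel to the bank, so it does not affect the crossing time.
Time = 165 / 0.822 = 200.683 s.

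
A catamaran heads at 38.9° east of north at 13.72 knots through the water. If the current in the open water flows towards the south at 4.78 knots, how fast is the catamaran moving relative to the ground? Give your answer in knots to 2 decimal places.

Taking east as x and north as y: velocity relative to the water = (8.616, 10.677) knots; the water relative to ground = (0.000, -4.780) knots.
Velocity relative to ground = (8.616, 10.677) + (0.000, -4.780) = (8.616, 5.897) knots.
Speed = |(8.616, 5.897)| = 10.441 knots.

10.44 knots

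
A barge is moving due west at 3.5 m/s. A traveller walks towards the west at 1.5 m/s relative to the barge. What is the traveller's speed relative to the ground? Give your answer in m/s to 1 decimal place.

5.0 m/s

Taking east as x and north as y: barge velocity = (-3.500, 0.000) m/s; traveller velocity relative to barge = (-1.500, 0.000) m/s.
Velocity relative to ground = (-3.500, 0.000) + (-1.500, 0.000) = (-5.000, 0.000) m/s.
Speed = |(-5.000, 0.000)| = 5.000 m/s.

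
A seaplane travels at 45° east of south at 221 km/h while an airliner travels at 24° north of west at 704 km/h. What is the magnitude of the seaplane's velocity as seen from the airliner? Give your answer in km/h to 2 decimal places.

913.76 km/h

Taking east as x and north as y: seaplane velocity = (156.271, -156.271) km/h; airliner velocity = (-643.136, 286.343) km/h.
Velocity of seaplane relative to airliner = (156.271, -156.271) − (-643.136, 286.343) = (799.407, -442.613) km/h.
Magnitude = |(799.407, -442.613)| = 913.760 km/h.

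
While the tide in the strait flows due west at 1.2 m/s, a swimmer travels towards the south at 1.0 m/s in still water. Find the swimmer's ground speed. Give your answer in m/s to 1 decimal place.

Taking east as x and north as y: velocity relative to the water = (0.000, -1.000) m/s; the water relative to ground = (-1.200, 0.000) m/s.
Velocity relative to ground = (0.000, -1.000) + (-1.200, 0.000) = (-1.200, -1.000) m/s.
Speed = |(-1.200, -1.000)| = 1.562 m/s.

1.6 m/s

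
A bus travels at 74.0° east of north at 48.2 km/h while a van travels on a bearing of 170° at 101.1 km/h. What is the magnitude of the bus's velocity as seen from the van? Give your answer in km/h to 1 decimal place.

116.5 km/h

Taking east as x and north as y: bus velocity = (46.333, 13.286) km/h; van velocity = (17.556, -99.564) km/h.
Velocity of bus relative to van = (46.333, 13.286) − (17.556, -99.564) = (28.777, 112.850) km/h.
Magnitude = |(28.777, 112.850)| = 116.461 km/h.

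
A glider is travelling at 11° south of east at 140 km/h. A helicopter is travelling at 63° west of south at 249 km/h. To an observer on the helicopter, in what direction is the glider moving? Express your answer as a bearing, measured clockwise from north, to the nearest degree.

076°

Taking east as x and north as y: glider velocity = (137.428, -26.713) km/h; helicopter velocity = (-221.861, -113.044) km/h.
Velocity of glider relative to helicopter = (137.428, -26.713) − (-221.861, -113.044) = (359.288, 86.330) km/h.
Bearing = atan2(359.29, 86.33) = 76.49° clockwise from north.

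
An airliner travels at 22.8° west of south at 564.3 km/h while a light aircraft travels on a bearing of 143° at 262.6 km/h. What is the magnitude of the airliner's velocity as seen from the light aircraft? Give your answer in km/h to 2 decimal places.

Taking east as x and north as y: airliner velocity = (-218.675, -520.207) km/h; light aircraft velocity = (158.037, -209.722) km/h.
Velocity of airliner relative to light aircraft = (-218.675, -520.207) − (158.037, -209.722) = (-376.712, -310.486) km/h.
Magnitude = |(-376.712, -310.486)| = 488.173 km/h.

488.17 km/h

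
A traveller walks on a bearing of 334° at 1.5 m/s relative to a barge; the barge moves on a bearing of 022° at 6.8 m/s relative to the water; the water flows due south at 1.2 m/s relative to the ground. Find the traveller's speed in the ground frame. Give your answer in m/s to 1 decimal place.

6.7 m/s

In east/north components (m/s): traveller relative to barge = (-0.658, 1.348); barge relative to water = (2.547, 6.305); water relative to ground = (0.000, -1.200).
Sum = (1.890, 6.453) m/s.
Speed = |(1.890, 6.453)| = 6.724 m/s.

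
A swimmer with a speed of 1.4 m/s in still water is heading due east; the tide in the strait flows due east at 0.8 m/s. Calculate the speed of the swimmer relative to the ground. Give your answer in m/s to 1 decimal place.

2.2 m/s

Taking east as x and north as y: velocity relative to the water = (1.400, 0.000) m/s; the water relative to ground = (0.800, 0.000) m/s.
Velocity relative to ground = (1.400, 0.000) + (0.800, 0.000) = (2.200, 0.000) m/s.
Speed = |(2.200, 0.000)| = 2.200 m/s.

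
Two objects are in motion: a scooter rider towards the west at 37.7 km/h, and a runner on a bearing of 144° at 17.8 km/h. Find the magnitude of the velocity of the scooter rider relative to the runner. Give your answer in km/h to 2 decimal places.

50.27 km/h

Taking east as x and north as y: scooter rider velocity = (-37.700, 0.000) km/h; runner velocity = (10.463, -14.401) km/h.
Velocity of scooter rider relative to runner = (-37.700, 0.000) − (10.463, -14.401) = (-48.163, 14.401) km/h.
Magnitude = |(-48.163, 14.401)| = 50.269 km/h.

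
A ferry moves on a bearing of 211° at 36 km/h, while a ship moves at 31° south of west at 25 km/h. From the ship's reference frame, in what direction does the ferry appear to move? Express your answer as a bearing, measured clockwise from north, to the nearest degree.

171°

Taking east as x and north as y: ferry velocity = (-18.541, -30.858) km/h; ship velocity = (-21.429, -12.876) km/h.
Velocity of ferry relative to ship = (-18.541, -30.858) − (-21.429, -12.876) = (2.888, -17.982) km/h.
Bearing = atan2(2.89, -17.98) = 170.88° clockwise from north.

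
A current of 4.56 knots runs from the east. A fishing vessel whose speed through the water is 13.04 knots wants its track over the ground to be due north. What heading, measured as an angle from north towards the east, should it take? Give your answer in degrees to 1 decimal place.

The current pushes perpendicular to the desired track; the heading must have a component into the current equal to 4.56 knots: 13.04 sin θ = 4.56.
sin θ = 0.3497, so θ = 20.469°.

20.5°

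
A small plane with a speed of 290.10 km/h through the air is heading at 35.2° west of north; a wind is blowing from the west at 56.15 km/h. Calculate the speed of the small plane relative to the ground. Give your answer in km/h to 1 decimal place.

Taking east as x and north as y: velocity relative to the air = (-167.223, 237.054) km/h; the air relative to ground = (56.150, 0.000) km/h.
Velocity relative to ground = (-167.223, 237.054) + (56.150, 0.000) = (-111.073, 237.054) km/h.
Speed = |(-111.073, 237.054)| = 261.786 km/h.

261.8 km/h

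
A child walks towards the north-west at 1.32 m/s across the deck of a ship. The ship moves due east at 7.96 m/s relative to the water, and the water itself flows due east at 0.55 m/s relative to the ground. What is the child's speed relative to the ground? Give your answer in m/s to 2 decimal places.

In east/north components (m/s): child relative to ship = (-0.933, 0.933); ship relative to water = (7.960, 0.000); water relative to ground = (0.550, 0.000).
Sum = (7.577, 0.933) m/s.
Speed = |(7.577, 0.933)| = 7.634 m/s.

7.63 m/s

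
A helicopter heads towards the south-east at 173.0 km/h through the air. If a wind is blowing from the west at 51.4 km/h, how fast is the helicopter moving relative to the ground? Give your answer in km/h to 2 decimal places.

Taking east as x and north as y: velocity relative to the air = (122.329, -122.329) km/h; the air relative to ground = (51.400, 0.000) km/h.
Velocity relative to ground = (122.329, -122.329) + (51.400, 0.000) = (173.729, -122.329) km/h.
Speed = |(173.729, -122.329)| = 212.477 km/h.

212.48 km/h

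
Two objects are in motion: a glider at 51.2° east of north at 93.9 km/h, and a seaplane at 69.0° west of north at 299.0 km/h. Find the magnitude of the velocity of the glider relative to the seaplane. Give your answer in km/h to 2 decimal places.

355.62 km/h

Taking east as x and north as y: glider velocity = (73.180, 58.838) km/h; seaplane velocity = (-279.141, 107.152) km/h.
Velocity of glider relative to seaplane = (73.180, 58.838) − (-279.141, 107.152) = (352.320, -48.314) km/h.
Magnitude = |(352.320, -48.314)| = 355.618 km/h.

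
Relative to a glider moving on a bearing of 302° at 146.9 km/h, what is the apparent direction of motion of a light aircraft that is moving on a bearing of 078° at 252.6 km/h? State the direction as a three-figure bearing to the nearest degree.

Taking east as x and north as y: light aircraft velocity = (247.080, 52.518) km/h; glider velocity = (-124.578, 77.845) km/h.
Velocity of light aircraft relative to glider = (247.080, 52.518) − (-124.578, 77.845) = (371.658, -25.327) km/h.
Bearing = atan2(371.66, -25.33) = 93.90° clockwise from north.

094°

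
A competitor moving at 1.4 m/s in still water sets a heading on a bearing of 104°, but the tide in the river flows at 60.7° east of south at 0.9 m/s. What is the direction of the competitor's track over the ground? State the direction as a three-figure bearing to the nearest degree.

Taking east as x and north as y: velocity relative to the water = (1.358, -0.339) m/s; the water relative to ground = (0.785, -0.440) m/s.
Velocity relative to ground = (1.358, -0.339) + (0.785, -0.440) = (2.143, -0.779) m/s.
Bearing = atan2(2.14, -0.78) = 109.98° clockwise from north.

110°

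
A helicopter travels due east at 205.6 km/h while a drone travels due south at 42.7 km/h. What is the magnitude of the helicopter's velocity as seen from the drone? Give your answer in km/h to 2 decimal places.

209.99 km/h

Taking east as x and north as y: helicopter velocity = (205.600, 0.000) km/h; drone velocity = (0.000, -42.700) km/h.
Velocity of helicopter relative to drone = (205.600, 0.000) − (0.000, -42.700) = (205.600, 42.700) km/h.
Magnitude = |(205.600, 42.700)| = 209.987 km/h.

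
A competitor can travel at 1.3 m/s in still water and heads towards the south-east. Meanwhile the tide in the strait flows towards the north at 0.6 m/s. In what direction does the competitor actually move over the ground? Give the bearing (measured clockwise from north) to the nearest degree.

109°

Taking east as x and north as y: velocity relative to the water = (0.919, -0.919) m/s; the water relative to ground = (0.000, 0.600) m/s.
Velocity relative to ground = (0.919, -0.919) + (0.000, 0.600) = (0.919, -0.319) m/s.
Bearing = atan2(0.92, -0.32) = 109.15° clockwise from north.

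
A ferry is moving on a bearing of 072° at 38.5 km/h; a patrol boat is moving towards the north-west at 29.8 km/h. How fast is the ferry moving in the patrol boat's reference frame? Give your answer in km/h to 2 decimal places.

58.41 km/h

Taking east as x and north as y: ferry velocity = (36.616, 11.897) km/h; patrol boat velocity = (-21.072, 21.072) km/h.
Velocity of ferry relative to patrol boat = (36.616, 11.897) − (-21.072, 21.072) = (57.687, -9.175) km/h.
Magnitude = |(57.687, -9.175)| = 58.412 km/h.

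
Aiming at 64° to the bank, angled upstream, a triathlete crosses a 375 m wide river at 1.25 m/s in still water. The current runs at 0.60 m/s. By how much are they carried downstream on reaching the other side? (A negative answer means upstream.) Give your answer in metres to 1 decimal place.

17.4 m

Perpendicular speed = 1.123 m/s; crossing time = 375 / 1.123 = 333.781 s.
Net downstream speed = 0.052 m/s.
Drift = 0.052 × 333.781 = 17.369 m (downstream).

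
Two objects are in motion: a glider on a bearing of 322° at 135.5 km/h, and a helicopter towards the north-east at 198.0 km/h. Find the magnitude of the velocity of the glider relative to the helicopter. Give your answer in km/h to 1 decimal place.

225.9 km/h

Taking east as x and north as y: glider velocity = (-83.422, 106.775) km/h; helicopter velocity = (140.007, 140.007) km/h.
Velocity of glider relative to helicopter = (-83.422, 106.775) − (140.007, 140.007) = (-223.429, -33.232) km/h.
Magnitude = |(-223.429, -33.232)| = 225.887 km/h.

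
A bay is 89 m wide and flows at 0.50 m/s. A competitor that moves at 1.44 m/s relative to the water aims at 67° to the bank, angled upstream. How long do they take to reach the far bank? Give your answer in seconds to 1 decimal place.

The component of the competitor's velocity perpendicular to the bank is 1.44 × sin 67° = 1.326 m/s.
Only the cross-stream component determines the crossing time; the current contributes nothing perpendicular to the bank.
Time = 89 / 1.326 = 67.143 s.

67.1 s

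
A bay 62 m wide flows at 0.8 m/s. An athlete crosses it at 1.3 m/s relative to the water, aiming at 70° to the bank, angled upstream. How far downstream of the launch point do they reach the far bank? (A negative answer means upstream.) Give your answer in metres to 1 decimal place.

Perpendicular speed = 1.222 m/s; crossing time = 62 / 1.222 = 50.753 s.
Net downstream speed = 0.355 m/s.
Drift = 0.355 × 50.753 = 18.036 m (downstream).

18.0 m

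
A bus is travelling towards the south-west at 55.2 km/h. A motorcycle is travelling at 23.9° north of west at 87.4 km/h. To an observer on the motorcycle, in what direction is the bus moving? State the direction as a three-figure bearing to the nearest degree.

151°

Taking east as x and north as y: bus velocity = (-39.032, -39.032) km/h; motorcycle velocity = (-79.906, 35.409) km/h.
Velocity of bus relative to motorcycle = (-39.032, -39.032) − (-79.906, 35.409) = (40.874, -74.442) km/h.
Bearing = atan2(40.87, -74.44) = 151.23° clockwise from north.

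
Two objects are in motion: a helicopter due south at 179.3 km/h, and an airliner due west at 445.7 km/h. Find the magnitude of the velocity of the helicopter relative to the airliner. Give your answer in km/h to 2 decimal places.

480.41 km/h

Taking east as x and north as y: helicopter velocity = (0.000, -179.300) km/h; airliner velocity = (-445.700, 0.000) km/h.
Velocity of helicopter relative to airliner = (0.000, -179.300) − (-445.700, 0.000) = (445.700, -179.300) km/h.
Magnitude = |(445.700, -179.300)| = 480.413 km/h.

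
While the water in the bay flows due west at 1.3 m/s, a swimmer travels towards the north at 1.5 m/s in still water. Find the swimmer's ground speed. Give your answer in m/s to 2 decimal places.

Taking east as x and north as y: velocity relative to the water = (0.000, 1.500) m/s; the water relative to ground = (-1.300, 0.000) m/s.
Velocity relative to ground = (0.000, 1.500) + (-1.300, 0.000) = (-1.300, 1.500) m/s.
Speed = |(-1.300, 1.500)| = 1.985 m/s.

1.98 m/s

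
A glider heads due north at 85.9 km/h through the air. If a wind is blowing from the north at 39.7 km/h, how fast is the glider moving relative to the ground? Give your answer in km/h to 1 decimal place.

46.2 km/h

Taking east as x and north as y: velocity relative to the air = (0.000, 85.900) km/h; the air relative to ground = (0.000, -39.700) km/h.
Velocity relative to ground = (0.000, 85.900) + (0.000, -39.700) = (0.000, 46.200) km/h.
Speed = |(0.000, 46.200)| = 46.200 km/h.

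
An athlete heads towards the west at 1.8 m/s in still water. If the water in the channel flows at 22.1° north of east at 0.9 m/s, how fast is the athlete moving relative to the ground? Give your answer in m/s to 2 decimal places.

Taking east as x and north as y: velocity relative to the water = (-1.800, 0.000) m/s; the water relative to ground = (0.834, 0.339) m/s.
Velocity relative to ground = (-1.800, 0.000) + (0.834, 0.339) = (-0.966, 0.339) m/s.
Speed = |(-0.966, 0.339)| = 1.024 m/s.

1.02 m/s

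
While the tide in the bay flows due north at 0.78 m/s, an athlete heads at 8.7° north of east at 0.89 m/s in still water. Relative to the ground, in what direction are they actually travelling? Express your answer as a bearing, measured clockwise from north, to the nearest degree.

044°

Taking east as x and north as y: velocity relative to the water = (0.880, 0.135) m/s; the water relative to ground = (0.000, 0.780) m/s.
Velocity relative to ground = (0.880, 0.135) + (0.000, 0.780) = (0.880, 0.915) m/s.
Bearing = atan2(0.88, 0.91) = 43.89° clockwise from north.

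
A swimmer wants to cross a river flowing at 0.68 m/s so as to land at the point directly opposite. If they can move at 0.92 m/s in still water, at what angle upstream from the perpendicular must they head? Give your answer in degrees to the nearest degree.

To cancel the current, the upstream component of the swimmer's velocity must equal the flow: 0.92 sin θ = 0.68.
sin θ = 0.68 / 0.92 = 0.7391.
θ = arcsin(0.7391) = 47.657°.

48°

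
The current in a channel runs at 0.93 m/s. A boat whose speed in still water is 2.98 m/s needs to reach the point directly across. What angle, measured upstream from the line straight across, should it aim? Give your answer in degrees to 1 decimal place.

To cancel the current, the upstream component of the boat's velocity must equal the flow: 2.98 sin θ = 0.93.
sin θ = 0.93 / 2.98 = 0.3121.
θ = arcsin(0.3121) = 18.185°.

18.2°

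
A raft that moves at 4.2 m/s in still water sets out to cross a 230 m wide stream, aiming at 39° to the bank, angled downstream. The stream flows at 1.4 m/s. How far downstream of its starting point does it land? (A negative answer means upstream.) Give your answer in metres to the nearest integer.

406 m

Perpendicular speed = 2.643 m/s; crossing time = 230 / 2.643 = 87.018 s.
Net downstream speed = 4.664 m/s.
Drift = 4.664 × 87.018 = 405.851 m (downstream).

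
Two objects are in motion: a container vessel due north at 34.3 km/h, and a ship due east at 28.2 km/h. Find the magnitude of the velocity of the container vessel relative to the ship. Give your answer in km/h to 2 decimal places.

Taking east as x and north as y: container vessel velocity = (0.000, 34.300) km/h; ship velocity = (28.200, 0.000) km/h.
Velocity of container vessel relative to ship = (0.000, 34.300) − (28.200, 0.000) = (-28.200, 34.300) km/h.
Magnitude = |(-28.200, 34.300)| = 44.404 km/h.

44.40 km/h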